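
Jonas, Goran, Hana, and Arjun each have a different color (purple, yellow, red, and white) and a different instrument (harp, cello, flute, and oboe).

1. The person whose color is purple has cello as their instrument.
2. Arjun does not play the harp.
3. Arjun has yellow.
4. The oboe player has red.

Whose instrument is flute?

Arjun

With clues 1–4, Goran, Hana, and Jonas are impossible for the one with instrument flute.
That leaves Arjun.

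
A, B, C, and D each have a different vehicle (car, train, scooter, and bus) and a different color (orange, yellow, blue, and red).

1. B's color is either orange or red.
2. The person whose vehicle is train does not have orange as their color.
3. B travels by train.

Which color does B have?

red

Clue 1 rules out blue and yellow for B's color.
With clues 1–3, orange is impossible for B's color.
That leaves red.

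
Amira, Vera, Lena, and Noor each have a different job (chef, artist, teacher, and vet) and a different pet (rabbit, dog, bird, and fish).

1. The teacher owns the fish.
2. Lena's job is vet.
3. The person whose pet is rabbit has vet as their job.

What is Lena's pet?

rabbit

With clues 1–2, fish is impossible for Lena's pet.
With clues 1–3, bird and dog are impossible for Lena's pet.
That leaves rabbit.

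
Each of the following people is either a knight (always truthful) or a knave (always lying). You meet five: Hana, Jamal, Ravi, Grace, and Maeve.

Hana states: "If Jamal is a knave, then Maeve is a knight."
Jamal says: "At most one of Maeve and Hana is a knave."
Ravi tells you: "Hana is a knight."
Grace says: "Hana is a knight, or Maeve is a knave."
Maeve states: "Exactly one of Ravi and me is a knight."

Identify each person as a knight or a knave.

Hana: knave, Jamal: knave, Ravi: knave, Grace: knight, Maeve: knave

Consider Hana. Suppose Hana is a knight.
Then no assignment of the remaining roles makes every statement match its speaker's type — contradiction.
So Hana is a knave.
With that fixed, Ravi's statement is false, so Ravi is a knave.
Consider Jamal. Suppose Jamal is a knight.
Then Hana's statement comes out true, contradicting Hana being a knave.
So Jamal is a knave.
Consider Grace. Suppose Grace is a knave.
Then no assignment of the remaining roles makes every statement match its speaker's type — contradiction.
So Grace is a knight.
Consider Maeve. Suppose Maeve is a knight.
Then Hana's statement comes out true, contradicting Hana being a knave.
So Maeve is a knave.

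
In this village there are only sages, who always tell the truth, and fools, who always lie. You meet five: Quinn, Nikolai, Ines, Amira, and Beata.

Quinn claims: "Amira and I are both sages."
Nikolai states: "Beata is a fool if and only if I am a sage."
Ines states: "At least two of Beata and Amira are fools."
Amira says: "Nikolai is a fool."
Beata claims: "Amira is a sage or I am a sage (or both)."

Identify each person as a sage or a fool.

Quinn: fool, Nikolai: sage, Ines: sage, Amira: fool, Beata: fool

Consider Quinn. Suppose Quinn is a sage.
Then no assignment of the remaining roles makes every statement match its speaker's type — contradiction.
So Quinn is a fool.
Consider Nikolai. Suppose Nikolai is a fool.
Then no assignment of the remaining roles makes every statement match its speaker's type — contradiction.
So Nikolai is a sage.
With that fixed, Amira's statement is false, so Amira is a fool.
Consider Ines. Suppose Ines is a fool.
Then no assignment of the remaining roles makes every statement match its speaker's type — contradiction.
So Ines is a sage.
Consider Beata. Suppose Beata is a sage.
Then Nikolai's statement comes out false, contradicting Nikolai being a sage.
So Beata is a fool.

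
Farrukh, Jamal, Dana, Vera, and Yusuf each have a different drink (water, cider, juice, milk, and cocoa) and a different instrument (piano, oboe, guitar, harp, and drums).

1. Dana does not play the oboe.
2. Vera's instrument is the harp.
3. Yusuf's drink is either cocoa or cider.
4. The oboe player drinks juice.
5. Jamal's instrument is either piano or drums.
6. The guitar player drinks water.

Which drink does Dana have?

water

With clues 1–4, juice is impossible for Dana's drink.
With clues 1–6, cider, cocoa, and milk are impossible for Dana's drink.
That leaves water.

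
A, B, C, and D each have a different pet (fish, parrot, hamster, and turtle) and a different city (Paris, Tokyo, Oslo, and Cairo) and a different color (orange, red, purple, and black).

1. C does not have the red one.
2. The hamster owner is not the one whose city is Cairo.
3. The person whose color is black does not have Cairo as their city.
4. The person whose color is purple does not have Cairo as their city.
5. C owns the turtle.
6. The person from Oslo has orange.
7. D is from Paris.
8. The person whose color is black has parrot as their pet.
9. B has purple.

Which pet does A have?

fish

With clues 1–5, turtle is impossible for A's pet.
With clues 1–9, hamster and parrot are impossible for A's pet.
That leaves fish.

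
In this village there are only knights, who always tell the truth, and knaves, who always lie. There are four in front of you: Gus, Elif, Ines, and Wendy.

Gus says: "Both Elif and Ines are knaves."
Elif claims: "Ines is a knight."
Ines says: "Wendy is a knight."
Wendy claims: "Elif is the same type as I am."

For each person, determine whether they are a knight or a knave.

Consider Gus. Suppose Gus is a knight.
Then no assignment of the remaining roles makes every statement match its speaker's type — contradiction.
So Gus is a knave.
Consider Elif. Suppose Elif is a knave.
Then whichever role Wendy has, Wendy's statement has the wrong truth value — contradiction.
So Elif is a knight.
Consider Ines. Suppose Ines is a knave.
Then Elif's statement comes out false, contradicting Elif being a knight.
So Ines is a knight.
Consider Wendy. Suppose Wendy is a knave.
Then Ines's statement comes out false, contradicting Ines being a knight.
So Wendy is a knight.

Gus: knave, Elif: knight, Ines: knight, Wendy: knight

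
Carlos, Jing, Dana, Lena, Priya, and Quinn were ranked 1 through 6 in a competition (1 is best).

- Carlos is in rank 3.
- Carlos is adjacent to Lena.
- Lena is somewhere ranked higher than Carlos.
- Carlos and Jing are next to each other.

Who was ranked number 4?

Jing

With clue 1, Carlos is ruled out for rank 4.
With clues 1–3, Lena is ruled out for rank 4.
With clues 1–4, Dana, Priya, and Quinn are ruled out for rank 4.
So rank 4 is Jing.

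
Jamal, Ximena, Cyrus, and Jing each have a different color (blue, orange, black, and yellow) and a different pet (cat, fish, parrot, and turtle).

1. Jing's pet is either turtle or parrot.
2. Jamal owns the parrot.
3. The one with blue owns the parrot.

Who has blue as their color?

With clues 1–3, Cyrus, Jing, and Ximena are impossible for the one with color blue.
That leaves Jamal.

Jamal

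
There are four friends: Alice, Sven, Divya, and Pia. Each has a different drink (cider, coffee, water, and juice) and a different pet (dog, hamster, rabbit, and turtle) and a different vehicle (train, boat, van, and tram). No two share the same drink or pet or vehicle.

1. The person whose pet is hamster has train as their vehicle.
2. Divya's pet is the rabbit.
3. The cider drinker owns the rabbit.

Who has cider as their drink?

Divya

With clues 1–3, Alice, Pia, and Sven are impossible for the one with drink cider.
That leaves Divya.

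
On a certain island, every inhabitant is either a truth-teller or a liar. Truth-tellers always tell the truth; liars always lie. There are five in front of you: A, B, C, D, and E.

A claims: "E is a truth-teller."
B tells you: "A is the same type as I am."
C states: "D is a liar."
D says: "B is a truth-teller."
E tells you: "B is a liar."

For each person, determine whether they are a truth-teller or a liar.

A: truth-teller, B: liar, C: truth-teller, D: liar, E: truth-teller

Consider A. Suppose A is a liar.
Then whichever role B has, B's statement has the wrong truth value — contradiction.
So A is a truth-teller.
Consider B. Suppose B is a truth-teller.
Then no assignment of the remaining roles makes every statement match its speaker's type — contradiction.
So B is a liar.
With that fixed, D's statement is false, so D is a liar.
With that fixed, E's statement is true, so E is a truth-teller.
With that fixed, C's statement is true, so C is a truth-teller.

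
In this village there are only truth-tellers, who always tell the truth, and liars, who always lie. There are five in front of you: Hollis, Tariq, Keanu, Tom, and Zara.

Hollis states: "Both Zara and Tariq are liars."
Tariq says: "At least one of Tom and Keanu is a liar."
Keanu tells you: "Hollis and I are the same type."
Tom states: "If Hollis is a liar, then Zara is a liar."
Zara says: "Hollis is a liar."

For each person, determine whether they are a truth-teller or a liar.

Hollis: truth-teller, Tariq: liar, Keanu: truth-teller, Tom: truth-teller, Zara: liar

Consider Hollis. Suppose Hollis is a liar.
Then whichever role Keanu has, Keanu's statement has the wrong truth value — contradiction.
So Hollis is a truth-teller.
With that fixed, Tom's statement is true, so Tom is a truth-teller.
With that fixed, Zara's statement is false, so Zara is a liar.
Consider Tariq. Suppose Tariq is a truth-teller.
Then Hollis's statement comes out false, contradicting Hollis being a truth-teller.
So Tariq is a liar.
Consider Keanu. Suppose Keanu is a liar.
Then Tariq's statement comes out true, contradicting Tariq being a liar.
So Keanu is a truth-teller.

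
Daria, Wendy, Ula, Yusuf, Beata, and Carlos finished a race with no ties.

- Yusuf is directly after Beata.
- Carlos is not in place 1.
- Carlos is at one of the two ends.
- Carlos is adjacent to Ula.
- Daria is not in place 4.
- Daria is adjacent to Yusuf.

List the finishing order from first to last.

From clue 1: Yusuf is in {2,3,4,5,6}.
From clues 1–3: Carlos → place 6.
From clues 1–4: Ula → place 5.
From clues 1–5: Daria is in {1,2,3}.
From clues 1–6: Beata → place 1, Yusuf → place 2, Daria → place 3, Wendy → place 4.

Beata, Yusuf, Daria, Wendy, Ula, Carlos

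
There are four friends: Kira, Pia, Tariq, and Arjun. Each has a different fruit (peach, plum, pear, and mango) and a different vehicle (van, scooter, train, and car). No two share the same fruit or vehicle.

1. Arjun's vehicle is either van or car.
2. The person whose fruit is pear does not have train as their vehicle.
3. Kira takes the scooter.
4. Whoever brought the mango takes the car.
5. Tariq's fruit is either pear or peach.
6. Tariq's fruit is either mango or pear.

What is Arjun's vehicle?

Clue 1 rules out scooter and train for Arjun's vehicle.
With clues 1–6, van is impossible for Arjun's vehicle.
That leaves car.

car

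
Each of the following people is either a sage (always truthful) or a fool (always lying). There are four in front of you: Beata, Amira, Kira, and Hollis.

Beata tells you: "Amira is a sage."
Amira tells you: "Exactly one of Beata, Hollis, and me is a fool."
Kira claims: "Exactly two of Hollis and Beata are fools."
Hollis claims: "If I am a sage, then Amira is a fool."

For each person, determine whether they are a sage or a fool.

Beata: fool, Amira: fool, Kira: fool, Hollis: sage

Consider Beata. Suppose Beata is a sage.
Then no assignment of the remaining roles makes every statement match its speaker's type — contradiction.
So Beata is a fool.
Consider Amira. Suppose Amira is a sage.
Then Beata's statement comes out true, contradicting Beata being a fool.
So Amira is a fool.
With that fixed, Hollis's statement is true, so Hollis is a sage.
With that fixed, Kira's statement is false, so Kira is a fool.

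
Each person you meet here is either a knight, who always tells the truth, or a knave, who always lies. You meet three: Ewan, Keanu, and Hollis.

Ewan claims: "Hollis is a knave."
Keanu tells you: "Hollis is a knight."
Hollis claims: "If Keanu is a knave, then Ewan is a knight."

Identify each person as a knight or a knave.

Ewan: knave, Keanu: knight, Hollis: knight

Consider Ewan. Suppose Ewan is a knight.
Then no assignment of the remaining roles makes every statement match its speaker's type — contradiction.
So Ewan is a knave.
Consider Keanu. Suppose Keanu is a knave.
Then no assignment of the remaining roles makes every statement match its speaker's type — contradiction.
So Keanu is a knight.
With that fixed, Hollis's statement is true, so Hollis is a knight.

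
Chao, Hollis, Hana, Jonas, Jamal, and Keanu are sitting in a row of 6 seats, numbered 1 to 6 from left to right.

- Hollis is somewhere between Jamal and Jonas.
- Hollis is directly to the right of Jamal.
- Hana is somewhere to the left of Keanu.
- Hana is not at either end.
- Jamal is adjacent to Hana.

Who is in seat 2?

With clues 1–2, Jonas is ruled out for seat 2.
With clues 1–4, Chao and Keanu are ruled out for seat 2.
With clues 1–5, Hollis and Jamal are ruled out for seat 2.
So seat 2 is Hana.

Hana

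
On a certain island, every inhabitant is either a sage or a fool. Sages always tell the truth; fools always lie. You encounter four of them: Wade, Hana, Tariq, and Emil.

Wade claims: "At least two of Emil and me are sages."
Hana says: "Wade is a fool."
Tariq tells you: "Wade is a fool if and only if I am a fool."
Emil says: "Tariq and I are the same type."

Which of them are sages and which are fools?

Consider Wade. Suppose Wade is a fool.
Then whichever role Tariq has, Tariq's statement has the wrong truth value — contradiction.
So Wade is a sage.
With that fixed, Hana's statement is false, so Hana is a fool.
Consider Tariq. Suppose Tariq is a fool.
Then whichever role Emil has, Emil's statement has the wrong truth value — contradiction.
So Tariq is a sage.
Consider Emil. Suppose Emil is a fool.
Then Wade's statement comes out false, contradicting Wade being a sage.
So Emil is a sage.

Wade: sage, Hana: fool, Tariq: sage, Emil: sage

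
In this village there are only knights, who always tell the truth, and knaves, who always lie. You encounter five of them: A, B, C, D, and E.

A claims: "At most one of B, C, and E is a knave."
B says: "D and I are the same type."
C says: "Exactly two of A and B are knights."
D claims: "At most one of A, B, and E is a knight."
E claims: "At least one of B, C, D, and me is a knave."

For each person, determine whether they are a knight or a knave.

Consider A. Suppose A is a knight.
Then no assignment of the remaining roles makes every statement match its speaker's type — contradiction.
So A is a knave.
With that fixed, C's statement is false, so C is a knave.
With that fixed, E's statement is true, so E is a knight.
Consider B. Suppose B is a knight.
Then A's statement comes out true, contradicting A being a knave.
So B is a knave.
With that fixed, D's statement is true, so D is a knight.

A: knave, B: knave, C: knave, D: knight, E: knight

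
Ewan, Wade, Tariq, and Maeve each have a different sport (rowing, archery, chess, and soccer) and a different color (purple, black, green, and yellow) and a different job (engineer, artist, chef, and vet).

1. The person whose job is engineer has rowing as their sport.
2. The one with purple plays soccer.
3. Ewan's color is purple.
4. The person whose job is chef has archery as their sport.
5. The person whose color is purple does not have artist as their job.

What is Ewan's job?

vet

With clues 1–3, engineer is impossible for Ewan's job.
With clues 1–4, chef is impossible for Ewan's job.
With clues 1–5, artist is impossible for Ewan's job.
That leaves vet.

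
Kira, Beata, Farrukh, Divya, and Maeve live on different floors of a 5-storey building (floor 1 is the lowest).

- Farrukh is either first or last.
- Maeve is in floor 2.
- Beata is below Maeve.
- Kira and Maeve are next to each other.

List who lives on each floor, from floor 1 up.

Beata, Maeve, Kira, Divya, Farrukh

From clue 1: Farrukh is in {1,5}.
From clues 1–2: Maeve → floor 2.
From clues 1–3: Beata → floor 1, Farrukh → floor 5.
From clues 1–4: Kira → floor 3, Divya → floor 4.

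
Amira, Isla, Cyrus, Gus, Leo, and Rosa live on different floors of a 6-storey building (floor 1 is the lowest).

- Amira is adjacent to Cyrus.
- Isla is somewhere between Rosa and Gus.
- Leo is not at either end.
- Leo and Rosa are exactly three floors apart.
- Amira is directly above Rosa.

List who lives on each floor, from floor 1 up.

Rosa, Amira, Cyrus, Leo, Isla, Gus

From clues 1–2: Isla is in {2,3,4,5}.
From clues 1–4: Isla is in {2,5}.
From clues 1–5: Rosa → floor 1, Amira → floor 2, Cyrus → floor 3, Leo → floor 4, Isla → floor 5, Gus → floor 6.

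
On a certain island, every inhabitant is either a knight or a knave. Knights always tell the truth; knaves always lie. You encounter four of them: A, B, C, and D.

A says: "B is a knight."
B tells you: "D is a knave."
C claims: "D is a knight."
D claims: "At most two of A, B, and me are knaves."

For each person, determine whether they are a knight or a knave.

Consider A. Suppose A is a knight.
Then no assignment of the remaining roles makes every statement match its speaker's type — contradiction.
So A is a knave.
Consider B. Suppose B is a knight.
Then A's statement comes out true, contradicting A being a knave.
So B is a knave.
Consider C. Suppose C is a knave.
Then no assignment of the remaining roles makes every statement match its speaker's type — contradiction.
So C is a knight.
Consider D. Suppose D is a knave.
Then B's statement comes out true, contradicting B being a knave.
So D is a knight.

A: knave, B: knave, C: knight, D: knight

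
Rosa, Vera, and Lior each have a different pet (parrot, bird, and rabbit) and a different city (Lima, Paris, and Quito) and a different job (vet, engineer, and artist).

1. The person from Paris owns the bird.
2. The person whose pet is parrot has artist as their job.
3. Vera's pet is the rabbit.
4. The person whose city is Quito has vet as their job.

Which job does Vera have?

With clues 1–3, artist is impossible for Vera's job.
With clues 1–4, engineer is impossible for Vera's job.
That leaves vet.

vet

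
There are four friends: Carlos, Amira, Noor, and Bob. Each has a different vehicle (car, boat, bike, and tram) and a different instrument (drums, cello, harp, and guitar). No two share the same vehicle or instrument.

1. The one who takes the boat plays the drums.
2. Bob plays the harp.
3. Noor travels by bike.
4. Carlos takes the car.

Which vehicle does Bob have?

tram

With clues 1–2, boat is impossible for Bob's vehicle.
With clues 1–3, bike is impossible for Bob's vehicle.
With clues 1–4, car is impossible for Bob's vehicle.
That leaves tram.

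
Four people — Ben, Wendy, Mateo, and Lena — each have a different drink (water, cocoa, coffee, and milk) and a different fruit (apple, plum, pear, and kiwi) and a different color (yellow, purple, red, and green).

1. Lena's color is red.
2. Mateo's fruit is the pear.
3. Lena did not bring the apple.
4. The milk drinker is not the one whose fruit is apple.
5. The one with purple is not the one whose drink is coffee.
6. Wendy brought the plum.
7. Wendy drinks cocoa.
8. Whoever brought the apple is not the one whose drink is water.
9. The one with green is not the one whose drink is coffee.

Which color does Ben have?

yellow

Clue 1 rules out red for Ben's color.
With clues 1–8, purple is impossible for Ben's color.
With clues 1–9, green is impossible for Ben's color.
That leaves yellow.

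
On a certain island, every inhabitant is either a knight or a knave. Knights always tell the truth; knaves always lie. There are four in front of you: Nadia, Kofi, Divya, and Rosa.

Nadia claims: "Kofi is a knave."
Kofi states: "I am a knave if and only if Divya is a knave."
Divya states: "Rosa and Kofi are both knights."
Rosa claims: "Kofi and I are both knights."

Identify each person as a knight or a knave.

Consider Nadia. Suppose Nadia is a knight.
Then no assignment of the remaining roles makes every statement match its speaker's type — contradiction.
So Nadia is a knave.
Consider Kofi. Suppose Kofi is a knave.
Then Nadia's statement comes out true, contradicting Nadia being a knave.
So Kofi is a knight.
Consider Divya. Suppose Divya is a knave.
Then Kofi's statement comes out false, contradicting Kofi being a knight.
So Divya is a knight.
Consider Rosa. Suppose Rosa is a knave.
Then Divya's statement comes out false, contradicting Divya being a knight.
So Rosa is a knight.

Nadia: knave, Kofi: knight, Divya: knight, Rosa: knight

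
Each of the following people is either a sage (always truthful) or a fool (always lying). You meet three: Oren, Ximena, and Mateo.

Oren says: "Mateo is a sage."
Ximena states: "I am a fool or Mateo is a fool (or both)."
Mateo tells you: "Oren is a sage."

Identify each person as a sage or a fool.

Oren: fool, Ximena: sage, Mateo: fool

Consider Oren. Suppose Oren is a sage.
Then no assignment of the remaining roles makes every statement match its speaker's type — contradiction.
So Oren is a fool.
With that fixed, Mateo's statement is false, so Mateo is a fool.
With that fixed, Ximena's statement is true, so Ximena is a sage.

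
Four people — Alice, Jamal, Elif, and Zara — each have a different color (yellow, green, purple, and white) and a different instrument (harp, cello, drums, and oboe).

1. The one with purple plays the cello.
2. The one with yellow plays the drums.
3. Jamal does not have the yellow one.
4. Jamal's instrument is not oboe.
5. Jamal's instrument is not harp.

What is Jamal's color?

purple

With clues 1–3, yellow is impossible for Jamal's color.
With clues 1–5, green and white are impossible for Jamal's color.
That leaves purple.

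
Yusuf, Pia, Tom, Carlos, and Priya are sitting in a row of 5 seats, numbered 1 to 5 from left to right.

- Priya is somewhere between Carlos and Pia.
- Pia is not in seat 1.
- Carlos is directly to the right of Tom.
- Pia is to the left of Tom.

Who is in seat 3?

With clues 1–3, Pia and Tom are ruled out for seat 3.
With clues 1–4, Carlos and Yusuf are ruled out for seat 3.
So seat 3 is Priya.

Priya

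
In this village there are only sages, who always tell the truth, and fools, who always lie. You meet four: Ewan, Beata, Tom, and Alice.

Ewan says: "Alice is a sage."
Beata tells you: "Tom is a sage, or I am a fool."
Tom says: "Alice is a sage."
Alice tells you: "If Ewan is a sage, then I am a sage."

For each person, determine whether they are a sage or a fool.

Ewan: sage, Beata: sage, Tom: sage, Alice: sage

Consider Ewan. Suppose Ewan is a fool.
Then no assignment of the remaining roles makes every statement match its speaker's type — contradiction.
So Ewan is a sage.
Consider Beata. Suppose Beata is a fool.
Then Beata's own statement would have to be false, but it can't be — contradiction.
So Beata is a sage.
Consider Tom. Suppose Tom is a fool.
Then Beata's statement comes out false, contradicting Beata being a sage.
So Tom is a sage.
Consider Alice. Suppose Alice is a fool.
Then Ewan's statement comes out false, contradicting Ewan being a sage.
So Alice is a sage.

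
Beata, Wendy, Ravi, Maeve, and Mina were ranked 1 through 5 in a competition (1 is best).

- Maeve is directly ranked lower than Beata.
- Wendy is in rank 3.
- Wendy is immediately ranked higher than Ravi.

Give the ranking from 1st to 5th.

Beata, Maeve, Wendy, Ravi, Mina

From clue 1: Beata is in {1,2,3,4}.
From clues 1–2: Wendy → rank 3.
From clues 1–3: Beata → rank 1, Maeve → rank 2, Ravi → rank 4, Mina → rank 5.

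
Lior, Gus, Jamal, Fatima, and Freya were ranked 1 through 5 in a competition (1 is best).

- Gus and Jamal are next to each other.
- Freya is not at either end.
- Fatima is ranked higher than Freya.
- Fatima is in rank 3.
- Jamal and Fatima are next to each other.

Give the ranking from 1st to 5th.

Gus, Jamal, Fatima, Freya, Lior

From clues 1–2: Freya is in {2,3,4}.
From clues 1–3: Fatima is in {1,2,3}.
From clues 1–4: Fatima → rank 3, Freya → rank 4, Lior → rank 5.
From clues 1–5: Gus → rank 1, Jamal → rank 2.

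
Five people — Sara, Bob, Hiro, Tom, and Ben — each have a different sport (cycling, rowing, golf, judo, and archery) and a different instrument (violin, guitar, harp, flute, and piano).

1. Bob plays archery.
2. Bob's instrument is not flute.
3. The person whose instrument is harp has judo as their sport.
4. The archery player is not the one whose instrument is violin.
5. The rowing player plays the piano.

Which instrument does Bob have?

guitar

With clues 1–2, flute is impossible for Bob's instrument.
With clues 1–3, harp is impossible for Bob's instrument.
With clues 1–4, violin is impossible for Bob's instrument.
With clues 1–5, piano is impossible for Bob's instrument.
That leaves guitar.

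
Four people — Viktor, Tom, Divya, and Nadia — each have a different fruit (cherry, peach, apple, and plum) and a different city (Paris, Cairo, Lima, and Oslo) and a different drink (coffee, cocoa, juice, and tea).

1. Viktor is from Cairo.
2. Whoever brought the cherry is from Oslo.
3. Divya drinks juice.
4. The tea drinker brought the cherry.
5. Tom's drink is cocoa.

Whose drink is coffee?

With clues 1–3, Divya is impossible for the one with drink coffee.
With clues 1–5, Nadia and Tom are impossible for the one with drink coffee.
That leaves Viktor.

Viktor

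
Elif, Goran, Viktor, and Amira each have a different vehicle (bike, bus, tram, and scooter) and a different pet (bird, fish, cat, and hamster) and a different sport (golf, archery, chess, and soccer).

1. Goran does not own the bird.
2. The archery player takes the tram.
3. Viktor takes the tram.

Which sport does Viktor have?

With clues 1–3, chess, golf, and soccer are impossible for Viktor's sport.
That leaves archery.

archery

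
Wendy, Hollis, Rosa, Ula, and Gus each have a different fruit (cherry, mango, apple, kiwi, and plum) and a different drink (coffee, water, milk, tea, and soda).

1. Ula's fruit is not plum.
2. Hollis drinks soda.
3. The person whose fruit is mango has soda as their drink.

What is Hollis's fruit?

mango

With clues 1–3, apple, cherry, kiwi, and plum are impossible for Hollis's fruit.
That leaves mango.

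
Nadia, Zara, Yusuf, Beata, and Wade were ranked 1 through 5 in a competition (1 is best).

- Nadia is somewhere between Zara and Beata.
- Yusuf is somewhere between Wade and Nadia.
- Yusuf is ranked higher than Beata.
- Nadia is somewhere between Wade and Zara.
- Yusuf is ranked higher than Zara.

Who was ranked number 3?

Beata

With clues 1–2, Nadia and Wade are ruled out for rank 3.
With clues 1–4, Zara is ruled out for rank 3.
With clues 1–5, Yusuf is ruled out for rank 3.
So rank 3 is Beata.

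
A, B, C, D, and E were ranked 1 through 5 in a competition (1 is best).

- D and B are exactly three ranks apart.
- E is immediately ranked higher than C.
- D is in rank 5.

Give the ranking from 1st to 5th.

A, B, E, C, D

From clue 1: B is in {1,2,4,5}.
From clues 1–2: A is in {1,5}.
From clues 1–3: A → rank 1, B → rank 2, E → rank 3, C → rank 4, D → rank 5.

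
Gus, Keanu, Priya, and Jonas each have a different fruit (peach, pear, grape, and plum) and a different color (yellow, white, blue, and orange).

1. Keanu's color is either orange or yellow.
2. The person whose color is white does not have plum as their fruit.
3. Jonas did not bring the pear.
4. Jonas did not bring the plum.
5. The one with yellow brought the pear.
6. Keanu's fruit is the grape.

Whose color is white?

Jonas

Clue 1 rules out Keanu for the one with color white.
With clues 1–6, Gus and Priya are impossible for the one with color white.
That leaves Jonas.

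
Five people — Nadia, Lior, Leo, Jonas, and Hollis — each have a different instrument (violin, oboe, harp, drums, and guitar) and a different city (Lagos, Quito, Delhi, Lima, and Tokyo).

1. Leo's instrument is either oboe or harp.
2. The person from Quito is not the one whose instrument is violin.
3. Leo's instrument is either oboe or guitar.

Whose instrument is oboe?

With clues 1–3, Hollis, Jonas, Lior, and Nadia are impossible for the one with instrument oboe.
That leaves Leo.

Leo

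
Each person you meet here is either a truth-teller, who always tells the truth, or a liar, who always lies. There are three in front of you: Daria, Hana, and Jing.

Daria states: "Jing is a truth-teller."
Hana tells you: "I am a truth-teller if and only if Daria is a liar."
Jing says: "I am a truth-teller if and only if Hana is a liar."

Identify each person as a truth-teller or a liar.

Daria: liar, Hana: liar, Jing: liar

Consider Daria. Suppose Daria is a truth-teller.
Then whichever role Hana has, Hana's statement has the wrong truth value — contradiction.
So Daria is a liar.
Consider Hana. Suppose Hana is a truth-teller.
Then whichever role Jing has, Jing's statement has the wrong truth value — contradiction.
So Hana is a liar.
Consider Jing. Suppose Jing is a truth-teller.
Then Daria's statement comes out true, contradicting Daria being a liar.
So Jing is a liar.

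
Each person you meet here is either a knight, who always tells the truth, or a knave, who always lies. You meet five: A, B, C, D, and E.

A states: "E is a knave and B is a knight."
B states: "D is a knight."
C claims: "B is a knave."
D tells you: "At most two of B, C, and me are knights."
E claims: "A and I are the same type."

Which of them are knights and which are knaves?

Consider A. Suppose A is a knave.
Then whichever role E has, E's statement has the wrong truth value — contradiction.
So A is a knight.
Consider B. Suppose B is a knave.
Then A's statement comes out false, contradicting A being a knight.
So B is a knight.
With that fixed, C's statement is false, so C is a knave.
With that fixed, D's statement is true, so D is a knight.
Consider E. Suppose E is a knight.
Then A's statement comes out false, contradicting A being a knight.
So E is a knave.

A: knight, B: knight, C: knave, D: knight, E: knave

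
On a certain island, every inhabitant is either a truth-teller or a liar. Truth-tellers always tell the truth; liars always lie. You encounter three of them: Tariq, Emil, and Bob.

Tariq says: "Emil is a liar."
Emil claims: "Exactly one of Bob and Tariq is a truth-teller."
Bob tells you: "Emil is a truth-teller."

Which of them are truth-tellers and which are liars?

Tariq: liar, Emil: truth-teller, Bob: truth-teller

Consider Tariq. Suppose Tariq is a truth-teller.
Then no assignment of the remaining roles makes every statement match its speaker's type — contradiction.
So Tariq is a liar.
Consider Emil. Suppose Emil is a liar.
Then Tariq's statement comes out true, contradicting Tariq being a liar.
So Emil is a truth-teller.
With that fixed, Bob's statement is true, so Bob is a truth-teller.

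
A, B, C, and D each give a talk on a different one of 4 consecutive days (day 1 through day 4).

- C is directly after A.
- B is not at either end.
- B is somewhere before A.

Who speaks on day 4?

With clue 1, A is ruled out for day 4.
With clues 1–2, B is ruled out for day 4.
With clues 1–3, D is ruled out for day 4.
So day 4 is C.

C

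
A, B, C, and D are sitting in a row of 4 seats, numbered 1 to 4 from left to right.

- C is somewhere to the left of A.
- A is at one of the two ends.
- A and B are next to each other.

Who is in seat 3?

B

With clues 1–2, A is ruled out for seat 3.
With clues 1–3, C and D are ruled out for seat 3.
So seat 3 is B.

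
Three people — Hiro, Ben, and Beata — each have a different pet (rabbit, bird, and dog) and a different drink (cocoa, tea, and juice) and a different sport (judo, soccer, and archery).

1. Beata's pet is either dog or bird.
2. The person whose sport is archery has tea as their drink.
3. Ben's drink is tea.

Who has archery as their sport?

With clues 1–3, Beata and Hiro are impossible for the one with sport archery.
That leaves Ben.

Ben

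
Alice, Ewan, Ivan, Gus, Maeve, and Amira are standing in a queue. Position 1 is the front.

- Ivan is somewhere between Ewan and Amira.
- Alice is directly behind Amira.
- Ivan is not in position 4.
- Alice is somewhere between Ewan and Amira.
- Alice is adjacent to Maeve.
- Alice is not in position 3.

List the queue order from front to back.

Amira, Alice, Maeve, Gus, Ivan, Ewan

From clue 1: Ivan is in {2,3,4,5}.
From clues 1–3: Ivan is in {2,3,5}.
From clues 1–4: Ivan is in {3,5}.
From clues 1–5: Ivan → position 5, Ewan → position 6.
From clues 1–6: Amira → position 1, Alice → position 2, Maeve → position 3, Gus → position 4.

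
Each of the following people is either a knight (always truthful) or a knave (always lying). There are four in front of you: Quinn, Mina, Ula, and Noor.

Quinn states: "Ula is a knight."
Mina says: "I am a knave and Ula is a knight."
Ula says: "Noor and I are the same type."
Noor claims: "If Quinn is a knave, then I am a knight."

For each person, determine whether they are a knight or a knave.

Consider Quinn. Suppose Quinn is a knight.
Then no assignment of the remaining roles makes every statement match its speaker's type — contradiction.
So Quinn is a knave.
Consider Mina. Suppose Mina is a knight.
Then Mina's own statement would have to be true, but it can't be — contradiction.
So Mina is a knave.
Consider Ula. Suppose Ula is a knight.
Then Quinn's statement comes out true, contradicting Quinn being a knave.
So Ula is a knave.
Consider Noor. Suppose Noor is a knave.
Then Ula's statement comes out true, contradicting Ula being a knave.
So Noor is a knight.

Quinn: knave, Mina: knave, Ula: knave, Noor: knight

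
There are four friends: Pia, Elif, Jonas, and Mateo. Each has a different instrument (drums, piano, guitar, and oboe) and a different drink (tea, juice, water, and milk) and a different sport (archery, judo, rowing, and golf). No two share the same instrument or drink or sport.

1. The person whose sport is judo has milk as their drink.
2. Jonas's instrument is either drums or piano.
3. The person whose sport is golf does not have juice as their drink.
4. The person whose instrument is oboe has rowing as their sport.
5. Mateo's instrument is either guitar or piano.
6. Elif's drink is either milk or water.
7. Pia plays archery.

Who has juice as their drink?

Pia

With clues 1–6, Elif is impossible for the one with drink juice.
With clues 1–7, Jonas and Mateo are impossible for the one with drink juice.
That leaves Pia.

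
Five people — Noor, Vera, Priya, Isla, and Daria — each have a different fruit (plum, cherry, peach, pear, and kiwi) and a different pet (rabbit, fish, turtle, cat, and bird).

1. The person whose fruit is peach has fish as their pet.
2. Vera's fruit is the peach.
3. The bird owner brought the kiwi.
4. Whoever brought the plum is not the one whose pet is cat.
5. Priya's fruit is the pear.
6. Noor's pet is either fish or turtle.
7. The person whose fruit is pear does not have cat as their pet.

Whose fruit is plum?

Noor

With clues 1–2, Vera is impossible for the one with fruit plum.
With clues 1–5, Priya is impossible for the one with fruit plum.
With clues 1–7, Daria and Isla are impossible for the one with fruit plum.
That leaves Noor.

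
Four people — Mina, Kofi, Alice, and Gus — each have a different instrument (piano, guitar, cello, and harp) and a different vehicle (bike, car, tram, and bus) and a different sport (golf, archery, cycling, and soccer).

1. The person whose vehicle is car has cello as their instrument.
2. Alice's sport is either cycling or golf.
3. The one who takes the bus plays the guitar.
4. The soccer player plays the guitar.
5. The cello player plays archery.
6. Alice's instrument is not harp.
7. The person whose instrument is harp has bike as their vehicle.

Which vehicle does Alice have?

With clues 1–4, bus is impossible for Alice's vehicle.
With clues 1–5, car is impossible for Alice's vehicle.
With clues 1–7, bike is impossible for Alice's vehicle.
That leaves tram.

tram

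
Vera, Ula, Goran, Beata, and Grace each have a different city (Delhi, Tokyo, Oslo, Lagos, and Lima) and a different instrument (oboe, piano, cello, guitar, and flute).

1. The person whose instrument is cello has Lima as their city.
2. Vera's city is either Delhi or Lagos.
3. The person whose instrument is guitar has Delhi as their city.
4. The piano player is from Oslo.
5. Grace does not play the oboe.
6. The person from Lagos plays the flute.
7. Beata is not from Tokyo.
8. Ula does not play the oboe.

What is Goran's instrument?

With clues 1–8, cello, flute, guitar, and piano are impossible for Goran's instrument.
That leaves oboe.

oboe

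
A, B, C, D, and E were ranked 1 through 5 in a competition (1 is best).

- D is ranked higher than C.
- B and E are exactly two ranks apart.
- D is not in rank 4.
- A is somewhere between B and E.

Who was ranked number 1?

With clue 1, C is ruled out for rank 1.
With clues 1–4, A, B, and E are ruled out for rank 1.
So rank 1 is D.

D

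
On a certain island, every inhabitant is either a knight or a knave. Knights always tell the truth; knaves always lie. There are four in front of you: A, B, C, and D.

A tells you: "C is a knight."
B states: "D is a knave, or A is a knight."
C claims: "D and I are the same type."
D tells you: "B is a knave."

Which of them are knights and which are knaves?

A: knave, B: knave, C: knave, D: knight

Consider A. Suppose A is a knight.
Then no assignment of the remaining roles makes every statement match its speaker's type — contradiction.
So A is a knave.
Consider B. Suppose B is a knight.
Then no assignment of the remaining roles makes every statement match its speaker's type — contradiction.
So B is a knave.
With that fixed, D's statement is true, so D is a knight.
Consider C. Suppose C is a knight.
Then A's statement comes out true, contradicting A being a knave.
So C is a knave.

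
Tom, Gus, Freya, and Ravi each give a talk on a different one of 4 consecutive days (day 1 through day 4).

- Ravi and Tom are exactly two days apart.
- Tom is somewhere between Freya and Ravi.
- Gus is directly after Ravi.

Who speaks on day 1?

With clues 1–2, Gus and Tom are ruled out for day 1.
With clues 1–3, Freya is ruled out for day 1.
So day 1 is Ravi.

Ravi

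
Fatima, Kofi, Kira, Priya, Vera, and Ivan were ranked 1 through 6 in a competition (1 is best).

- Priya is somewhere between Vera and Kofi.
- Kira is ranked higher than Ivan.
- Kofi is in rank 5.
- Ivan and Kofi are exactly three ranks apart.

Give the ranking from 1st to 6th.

From clue 1: Priya is in {2,3,4,5}.
From clues 1–3: Kofi → rank 5.
From clues 1–4: Kira → rank 1, Ivan → rank 2, Vera → rank 3, Priya → rank 4, Fatima → rank 6.

Kira, Ivan, Vera, Priya, Kofi, Fatima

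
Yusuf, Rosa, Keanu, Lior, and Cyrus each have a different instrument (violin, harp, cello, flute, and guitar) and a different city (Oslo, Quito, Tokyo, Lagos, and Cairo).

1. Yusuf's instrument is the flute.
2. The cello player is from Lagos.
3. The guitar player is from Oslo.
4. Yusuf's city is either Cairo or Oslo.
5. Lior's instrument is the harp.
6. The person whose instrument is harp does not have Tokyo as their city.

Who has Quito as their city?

Lior

With clues 1–4, Yusuf is impossible for the one with city Quito.
With clues 1–6, Cyrus, Keanu, and Rosa are impossible for the one with city Quito.
That leaves Lior.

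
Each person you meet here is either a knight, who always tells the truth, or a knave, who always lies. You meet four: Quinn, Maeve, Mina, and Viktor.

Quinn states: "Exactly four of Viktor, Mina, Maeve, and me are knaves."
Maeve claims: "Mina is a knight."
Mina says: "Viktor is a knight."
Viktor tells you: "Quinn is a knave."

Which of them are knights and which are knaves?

Quinn: knave, Maeve: knight, Mina: knight, Viktor: knight

Consider Quinn. Suppose Quinn is a knight.
Then Quinn's own statement would have to be true, but it can't be — contradiction.
So Quinn is a knave.
With that fixed, Viktor's statement is true, so Viktor is a knight.
With that fixed, Mina's statement is true, so Mina is a knight.
With that fixed, Maeve's statement is true, so Maeve is a knight.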